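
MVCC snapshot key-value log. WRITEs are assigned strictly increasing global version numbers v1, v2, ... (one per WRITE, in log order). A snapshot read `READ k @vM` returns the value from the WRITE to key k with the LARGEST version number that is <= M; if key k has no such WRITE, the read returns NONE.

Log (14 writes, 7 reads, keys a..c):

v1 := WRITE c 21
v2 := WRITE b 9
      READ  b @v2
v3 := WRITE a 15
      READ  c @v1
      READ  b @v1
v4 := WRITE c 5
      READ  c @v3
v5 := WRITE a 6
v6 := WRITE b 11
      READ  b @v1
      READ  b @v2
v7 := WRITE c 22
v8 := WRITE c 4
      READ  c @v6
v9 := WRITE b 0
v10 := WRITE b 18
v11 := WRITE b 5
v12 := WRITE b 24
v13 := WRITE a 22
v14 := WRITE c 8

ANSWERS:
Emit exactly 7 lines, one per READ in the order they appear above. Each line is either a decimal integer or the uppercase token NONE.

Answer: 9
21
NONE
21
NONE
9
5

Derivation:
v1: WRITE c=21  (c history now [(1, 21)])
v2: WRITE b=9  (b history now [(2, 9)])
READ b @v2: history=[(2, 9)] -> pick v2 -> 9
v3: WRITE a=15  (a history now [(3, 15)])
READ c @v1: history=[(1, 21)] -> pick v1 -> 21
READ b @v1: history=[(2, 9)] -> no version <= 1 -> NONE
v4: WRITE c=5  (c history now [(1, 21), (4, 5)])
READ c @v3: history=[(1, 21), (4, 5)] -> pick v1 -> 21
v5: WRITE a=6  (a history now [(3, 15), (5, 6)])
v6: WRITE b=11  (b history now [(2, 9), (6, 11)])
READ b @v1: history=[(2, 9), (6, 11)] -> no version <= 1 -> NONE
READ b @v2: history=[(2, 9), (6, 11)] -> pick v2 -> 9
v7: WRITE c=22  (c history now [(1, 21), (4, 5), (7, 22)])
v8: WRITE c=4  (c history now [(1, 21), (4, 5), (7, 22), (8, 4)])
READ c @v6: history=[(1, 21), (4, 5), (7, 22), (8, 4)] -> pick v4 -> 5
v9: WRITE b=0  (b history now [(2, 9), (6, 11), (9, 0)])
v10: WRITE b=18  (b history now [(2, 9), (6, 11), (9, 0), (10, 18)])
v11: WRITE b=5  (b history now [(2, 9), (6, 11), (9, 0), (10, 18), (11, 5)])
v12: WRITE b=24  (b history now [(2, 9), (6, 11), (9, 0), (10, 18), (11, 5), (12, 24)])
v13: WRITE a=22  (a history now [(3, 15), (5, 6), (13, 22)])
v14: WRITE c=8  (c history now [(1, 21), (4, 5), (7, 22), (8, 4), (14, 8)])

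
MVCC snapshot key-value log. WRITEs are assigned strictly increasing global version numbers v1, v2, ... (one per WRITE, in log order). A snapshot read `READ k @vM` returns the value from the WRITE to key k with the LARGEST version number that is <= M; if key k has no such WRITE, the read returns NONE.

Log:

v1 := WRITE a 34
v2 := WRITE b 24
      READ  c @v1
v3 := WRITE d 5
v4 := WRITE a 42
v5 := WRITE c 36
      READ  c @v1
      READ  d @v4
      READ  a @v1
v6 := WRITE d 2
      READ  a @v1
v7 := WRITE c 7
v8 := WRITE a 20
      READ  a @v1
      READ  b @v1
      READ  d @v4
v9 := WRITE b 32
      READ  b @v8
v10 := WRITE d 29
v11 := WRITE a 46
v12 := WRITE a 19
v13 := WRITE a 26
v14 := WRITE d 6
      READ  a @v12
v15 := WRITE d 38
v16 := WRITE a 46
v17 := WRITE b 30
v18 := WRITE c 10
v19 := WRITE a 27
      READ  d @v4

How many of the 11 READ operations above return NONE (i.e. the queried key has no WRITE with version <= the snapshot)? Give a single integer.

Answer: 3

Derivation:
v1: WRITE a=34  (a history now [(1, 34)])
v2: WRITE b=24  (b history now [(2, 24)])
READ c @v1: history=[] -> no version <= 1 -> NONE
v3: WRITE d=5  (d history now [(3, 5)])
v4: WRITE a=42  (a history now [(1, 34), (4, 42)])
v5: WRITE c=36  (c history now [(5, 36)])
READ c @v1: history=[(5, 36)] -> no version <= 1 -> NONE
READ d @v4: history=[(3, 5)] -> pick v3 -> 5
READ a @v1: history=[(1, 34), (4, 42)] -> pick v1 -> 34
v6: WRITE d=2  (d history now [(3, 5), (6, 2)])
READ a @v1: history=[(1, 34), (4, 42)] -> pick v1 -> 34
v7: WRITE c=7  (c history now [(5, 36), (7, 7)])
v8: WRITE a=20  (a history now [(1, 34), (4, 42), (8, 20)])
READ a @v1: history=[(1, 34), (4, 42), (8, 20)] -> pick v1 -> 34
READ b @v1: history=[(2, 24)] -> no version <= 1 -> NONE
READ d @v4: history=[(3, 5), (6, 2)] -> pick v3 -> 5
v9: WRITE b=32  (b history now [(2, 24), (9, 32)])
READ b @v8: history=[(2, 24), (9, 32)] -> pick v2 -> 24
v10: WRITE d=29  (d history now [(3, 5), (6, 2), (10, 29)])
v11: WRITE a=46  (a history now [(1, 34), (4, 42), (8, 20), (11, 46)])
v12: WRITE a=19  (a history now [(1, 34), (4, 42), (8, 20), (11, 46), (12, 19)])
v13: WRITE a=26  (a history now [(1, 34), (4, 42), (8, 20), (11, 46), (12, 19), (13, 26)])
v14: WRITE d=6  (d history now [(3, 5), (6, 2), (10, 29), (14, 6)])
READ a @v12: history=[(1, 34), (4, 42), (8, 20), (11, 46), (12, 19), (13, 26)] -> pick v12 -> 19
v15: WRITE d=38  (d history now [(3, 5), (6, 2), (10, 29), (14, 6), (15, 38)])
v16: WRITE a=46  (a history now [(1, 34), (4, 42), (8, 20), (11, 46), (12, 19), (13, 26), (16, 46)])
v17: WRITE b=30  (b history now [(2, 24), (9, 32), (17, 30)])
v18: WRITE c=10  (c history now [(5, 36), (7, 7), (18, 10)])
v19: WRITE a=27  (a history now [(1, 34), (4, 42), (8, 20), (11, 46), (12, 19), (13, 26), (16, 46), (19, 27)])
READ d @v4: history=[(3, 5), (6, 2), (10, 29), (14, 6), (15, 38)] -> pick v3 -> 5
Read results in order: ['NONE', 'NONE', '5', '34', '34', '34', 'NONE', '5', '24', '19', '5']
NONE count = 3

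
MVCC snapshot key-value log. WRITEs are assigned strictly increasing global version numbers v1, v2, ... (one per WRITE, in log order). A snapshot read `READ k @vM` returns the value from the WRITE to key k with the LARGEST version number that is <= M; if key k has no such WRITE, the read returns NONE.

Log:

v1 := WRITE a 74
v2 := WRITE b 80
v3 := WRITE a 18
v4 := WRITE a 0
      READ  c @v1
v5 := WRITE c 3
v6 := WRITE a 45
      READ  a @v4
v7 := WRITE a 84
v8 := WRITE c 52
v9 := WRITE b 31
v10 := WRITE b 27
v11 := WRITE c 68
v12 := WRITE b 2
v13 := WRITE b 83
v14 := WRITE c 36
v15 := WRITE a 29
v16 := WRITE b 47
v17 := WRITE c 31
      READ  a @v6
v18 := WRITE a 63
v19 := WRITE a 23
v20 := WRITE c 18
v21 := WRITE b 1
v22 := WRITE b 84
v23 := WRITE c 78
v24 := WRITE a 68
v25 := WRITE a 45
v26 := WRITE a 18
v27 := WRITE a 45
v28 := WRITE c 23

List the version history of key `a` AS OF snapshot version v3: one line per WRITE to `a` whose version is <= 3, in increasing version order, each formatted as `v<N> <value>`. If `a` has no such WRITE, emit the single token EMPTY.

Scan writes for key=a with version <= 3:
  v1 WRITE a 74 -> keep
  v2 WRITE b 80 -> skip
  v3 WRITE a 18 -> keep
  v4 WRITE a 0 -> drop (> snap)
  v5 WRITE c 3 -> skip
  v6 WRITE a 45 -> drop (> snap)
  v7 WRITE a 84 -> drop (> snap)
  v8 WRITE c 52 -> skip
  v9 WRITE b 31 -> skip
  v10 WRITE b 27 -> skip
  v11 WRITE c 68 -> skip
  v12 WRITE b 2 -> skip
  v13 WRITE b 83 -> skip
  v14 WRITE c 36 -> skip
  v15 WRITE a 29 -> drop (> snap)
  v16 WRITE b 47 -> skip
  v17 WRITE c 31 -> skip
  v18 WRITE a 63 -> drop (> snap)
  v19 WRITE a 23 -> drop (> snap)
  v20 WRITE c 18 -> skip
  v21 WRITE b 1 -> skip
  v22 WRITE b 84 -> skip
  v23 WRITE c 78 -> skip
  v24 WRITE a 68 -> drop (> snap)
  v25 WRITE a 45 -> drop (> snap)
  v26 WRITE a 18 -> drop (> snap)
  v27 WRITE a 45 -> drop (> snap)
  v28 WRITE c 23 -> skip
Collected: [(1, 74), (3, 18)]

Answer: v1 74
v3 18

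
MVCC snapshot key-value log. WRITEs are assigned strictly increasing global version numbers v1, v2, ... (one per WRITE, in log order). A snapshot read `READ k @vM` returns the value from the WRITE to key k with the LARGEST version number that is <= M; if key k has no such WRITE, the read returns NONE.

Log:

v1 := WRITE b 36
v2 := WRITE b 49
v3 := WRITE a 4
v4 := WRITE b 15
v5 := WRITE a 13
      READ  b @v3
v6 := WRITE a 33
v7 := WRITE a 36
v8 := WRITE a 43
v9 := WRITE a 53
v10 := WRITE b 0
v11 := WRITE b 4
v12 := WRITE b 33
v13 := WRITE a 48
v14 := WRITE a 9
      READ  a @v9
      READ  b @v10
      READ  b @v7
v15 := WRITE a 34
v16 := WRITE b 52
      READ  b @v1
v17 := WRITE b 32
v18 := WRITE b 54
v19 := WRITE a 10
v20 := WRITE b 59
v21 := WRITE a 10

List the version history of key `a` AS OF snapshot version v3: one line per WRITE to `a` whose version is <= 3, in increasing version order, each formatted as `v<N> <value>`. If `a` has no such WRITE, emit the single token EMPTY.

Scan writes for key=a with version <= 3:
  v1 WRITE b 36 -> skip
  v2 WRITE b 49 -> skip
  v3 WRITE a 4 -> keep
  v4 WRITE b 15 -> skip
  v5 WRITE a 13 -> drop (> snap)
  v6 WRITE a 33 -> drop (> snap)
  v7 WRITE a 36 -> drop (> snap)
  v8 WRITE a 43 -> drop (> snap)
  v9 WRITE a 53 -> drop (> snap)
  v10 WRITE b 0 -> skip
  v11 WRITE b 4 -> skip
  v12 WRITE b 33 -> skip
  v13 WRITE a 48 -> drop (> snap)
  v14 WRITE a 9 -> drop (> snap)
  v15 WRITE a 34 -> drop (> snap)
  v16 WRITE b 52 -> skip
  v17 WRITE b 32 -> skip
  v18 WRITE b 54 -> skip
  v19 WRITE a 10 -> drop (> snap)
  v20 WRITE b 59 -> skip
  v21 WRITE a 10 -> drop (> snap)
Collected: [(3, 4)]

Answer: v3 4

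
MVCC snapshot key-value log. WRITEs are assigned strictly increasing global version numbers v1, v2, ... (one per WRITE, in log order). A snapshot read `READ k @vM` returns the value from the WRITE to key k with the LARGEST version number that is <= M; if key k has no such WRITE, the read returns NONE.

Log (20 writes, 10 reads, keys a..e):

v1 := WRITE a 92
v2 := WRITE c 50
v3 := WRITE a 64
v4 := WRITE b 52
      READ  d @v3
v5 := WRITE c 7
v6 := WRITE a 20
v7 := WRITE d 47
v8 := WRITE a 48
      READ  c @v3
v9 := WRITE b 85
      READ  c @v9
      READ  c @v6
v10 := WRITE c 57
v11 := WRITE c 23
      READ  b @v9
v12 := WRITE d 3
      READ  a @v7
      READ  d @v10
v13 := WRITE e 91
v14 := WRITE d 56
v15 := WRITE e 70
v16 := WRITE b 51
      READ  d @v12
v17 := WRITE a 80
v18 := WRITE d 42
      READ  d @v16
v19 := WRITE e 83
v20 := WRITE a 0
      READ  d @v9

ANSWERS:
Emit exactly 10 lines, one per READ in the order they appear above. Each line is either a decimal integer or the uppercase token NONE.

v1: WRITE a=92  (a history now [(1, 92)])
v2: WRITE c=50  (c history now [(2, 50)])
v3: WRITE a=64  (a history now [(1, 92), (3, 64)])
v4: WRITE b=52  (b history now [(4, 52)])
READ d @v3: history=[] -> no version <= 3 -> NONE
v5: WRITE c=7  (c history now [(2, 50), (5, 7)])
v6: WRITE a=20  (a history now [(1, 92), (3, 64), (6, 20)])
v7: WRITE d=47  (d history now [(7, 47)])
v8: WRITE a=48  (a history now [(1, 92), (3, 64), (6, 20), (8, 48)])
READ c @v3: history=[(2, 50), (5, 7)] -> pick v2 -> 50
v9: WRITE b=85  (b history now [(4, 52), (9, 85)])
READ c @v9: history=[(2, 50), (5, 7)] -> pick v5 -> 7
READ c @v6: history=[(2, 50), (5, 7)] -> pick v5 -> 7
v10: WRITE c=57  (c history now [(2, 50), (5, 7), (10, 57)])
v11: WRITE c=23  (c history now [(2, 50), (5, 7), (10, 57), (11, 23)])
READ b @v9: history=[(4, 52), (9, 85)] -> pick v9 -> 85
v12: WRITE d=3  (d history now [(7, 47), (12, 3)])
READ a @v7: history=[(1, 92), (3, 64), (6, 20), (8, 48)] -> pick v6 -> 20
READ d @v10: history=[(7, 47), (12, 3)] -> pick v7 -> 47
v13: WRITE e=91  (e history now [(13, 91)])
v14: WRITE d=56  (d history now [(7, 47), (12, 3), (14, 56)])
v15: WRITE e=70  (e history now [(13, 91), (15, 70)])
v16: WRITE b=51  (b history now [(4, 52), (9, 85), (16, 51)])
READ d @v12: history=[(7, 47), (12, 3), (14, 56)] -> pick v12 -> 3
v17: WRITE a=80  (a history now [(1, 92), (3, 64), (6, 20), (8, 48), (17, 80)])
v18: WRITE d=42  (d history now [(7, 47), (12, 3), (14, 56), (18, 42)])
READ d @v16: history=[(7, 47), (12, 3), (14, 56), (18, 42)] -> pick v14 -> 56
v19: WRITE e=83  (e history now [(13, 91), (15, 70), (19, 83)])
v20: WRITE a=0  (a history now [(1, 92), (3, 64), (6, 20), (8, 48), (17, 80), (20, 0)])
READ d @v9: history=[(7, 47), (12, 3), (14, 56), (18, 42)] -> pick v7 -> 47

Answer: NONE
50
7
7
85
20
47
3
56
47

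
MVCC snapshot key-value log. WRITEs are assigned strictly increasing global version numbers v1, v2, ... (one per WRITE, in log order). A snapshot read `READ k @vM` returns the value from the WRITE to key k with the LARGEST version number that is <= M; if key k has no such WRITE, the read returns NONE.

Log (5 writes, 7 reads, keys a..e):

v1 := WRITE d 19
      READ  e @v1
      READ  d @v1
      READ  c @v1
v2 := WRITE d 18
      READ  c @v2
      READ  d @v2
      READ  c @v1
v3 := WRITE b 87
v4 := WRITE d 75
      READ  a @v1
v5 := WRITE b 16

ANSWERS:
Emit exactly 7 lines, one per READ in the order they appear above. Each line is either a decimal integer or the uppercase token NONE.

Answer: NONE
19
NONE
NONE
18
NONE
NONE

Derivation:
v1: WRITE d=19  (d history now [(1, 19)])
READ e @v1: history=[] -> no version <= 1 -> NONE
READ d @v1: history=[(1, 19)] -> pick v1 -> 19
READ c @v1: history=[] -> no version <= 1 -> NONE
v2: WRITE d=18  (d history now [(1, 19), (2, 18)])
READ c @v2: history=[] -> no version <= 2 -> NONE
READ d @v2: history=[(1, 19), (2, 18)] -> pick v2 -> 18
READ c @v1: history=[] -> no version <= 1 -> NONE
v3: WRITE b=87  (b history now [(3, 87)])
v4: WRITE d=75  (d history now [(1, 19), (2, 18), (4, 75)])
READ a @v1: history=[] -> no version <= 1 -> NONE
v5: WRITE b=16  (b history now [(3, 87), (5, 16)])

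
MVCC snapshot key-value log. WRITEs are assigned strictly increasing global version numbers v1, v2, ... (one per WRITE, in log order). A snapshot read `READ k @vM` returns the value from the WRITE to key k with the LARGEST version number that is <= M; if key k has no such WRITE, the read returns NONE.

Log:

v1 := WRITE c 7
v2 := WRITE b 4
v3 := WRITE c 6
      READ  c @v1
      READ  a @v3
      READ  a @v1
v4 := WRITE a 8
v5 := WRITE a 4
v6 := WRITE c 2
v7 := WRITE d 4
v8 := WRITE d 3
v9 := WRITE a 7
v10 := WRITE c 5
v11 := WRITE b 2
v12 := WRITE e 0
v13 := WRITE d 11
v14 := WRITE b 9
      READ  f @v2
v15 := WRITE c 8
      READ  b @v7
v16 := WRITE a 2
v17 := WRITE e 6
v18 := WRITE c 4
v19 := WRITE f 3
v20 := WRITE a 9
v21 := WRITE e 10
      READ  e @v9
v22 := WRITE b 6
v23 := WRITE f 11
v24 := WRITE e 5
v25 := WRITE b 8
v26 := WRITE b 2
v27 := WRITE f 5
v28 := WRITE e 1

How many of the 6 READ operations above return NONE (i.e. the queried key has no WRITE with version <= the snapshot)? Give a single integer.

v1: WRITE c=7  (c history now [(1, 7)])
v2: WRITE b=4  (b history now [(2, 4)])
v3: WRITE c=6  (c history now [(1, 7), (3, 6)])
READ c @v1: history=[(1, 7), (3, 6)] -> pick v1 -> 7
READ a @v3: history=[] -> no version <= 3 -> NONE
READ a @v1: history=[] -> no version <= 1 -> NONE
v4: WRITE a=8  (a history now [(4, 8)])
v5: WRITE a=4  (a history now [(4, 8), (5, 4)])
v6: WRITE c=2  (c history now [(1, 7), (3, 6), (6, 2)])
v7: WRITE d=4  (d history now [(7, 4)])
v8: WRITE d=3  (d history now [(7, 4), (8, 3)])
v9: WRITE a=7  (a history now [(4, 8), (5, 4), (9, 7)])
v10: WRITE c=5  (c history now [(1, 7), (3, 6), (6, 2), (10, 5)])
v11: WRITE b=2  (b history now [(2, 4), (11, 2)])
v12: WRITE e=0  (e history now [(12, 0)])
v13: WRITE d=11  (d history now [(7, 4), (8, 3), (13, 11)])
v14: WRITE b=9  (b history now [(2, 4), (11, 2), (14, 9)])
READ f @v2: history=[] -> no version <= 2 -> NONE
v15: WRITE c=8  (c history now [(1, 7), (3, 6), (6, 2), (10, 5), (15, 8)])
READ b @v7: history=[(2, 4), (11, 2), (14, 9)] -> pick v2 -> 4
v16: WRITE a=2  (a history now [(4, 8), (5, 4), (9, 7), (16, 2)])
v17: WRITE e=6  (e history now [(12, 0), (17, 6)])
v18: WRITE c=4  (c history now [(1, 7), (3, 6), (6, 2), (10, 5), (15, 8), (18, 4)])
v19: WRITE f=3  (f history now [(19, 3)])
v20: WRITE a=9  (a history now [(4, 8), (5, 4), (9, 7), (16, 2), (20, 9)])
v21: WRITE e=10  (e history now [(12, 0), (17, 6), (21, 10)])
READ e @v9: history=[(12, 0), (17, 6), (21, 10)] -> no version <= 9 -> NONE
v22: WRITE b=6  (b history now [(2, 4), (11, 2), (14, 9), (22, 6)])
v23: WRITE f=11  (f history now [(19, 3), (23, 11)])
v24: WRITE e=5  (e history now [(12, 0), (17, 6), (21, 10), (24, 5)])
v25: WRITE b=8  (b history now [(2, 4), (11, 2), (14, 9), (22, 6), (25, 8)])
v26: WRITE b=2  (b history now [(2, 4), (11, 2), (14, 9), (22, 6), (25, 8), (26, 2)])
v27: WRITE f=5  (f history now [(19, 3), (23, 11), (27, 5)])
v28: WRITE e=1  (e history now [(12, 0), (17, 6), (21, 10), (24, 5), (28, 1)])
Read results in order: ['7', 'NONE', 'NONE', 'NONE', '4', 'NONE']
NONE count = 4

Answer: 4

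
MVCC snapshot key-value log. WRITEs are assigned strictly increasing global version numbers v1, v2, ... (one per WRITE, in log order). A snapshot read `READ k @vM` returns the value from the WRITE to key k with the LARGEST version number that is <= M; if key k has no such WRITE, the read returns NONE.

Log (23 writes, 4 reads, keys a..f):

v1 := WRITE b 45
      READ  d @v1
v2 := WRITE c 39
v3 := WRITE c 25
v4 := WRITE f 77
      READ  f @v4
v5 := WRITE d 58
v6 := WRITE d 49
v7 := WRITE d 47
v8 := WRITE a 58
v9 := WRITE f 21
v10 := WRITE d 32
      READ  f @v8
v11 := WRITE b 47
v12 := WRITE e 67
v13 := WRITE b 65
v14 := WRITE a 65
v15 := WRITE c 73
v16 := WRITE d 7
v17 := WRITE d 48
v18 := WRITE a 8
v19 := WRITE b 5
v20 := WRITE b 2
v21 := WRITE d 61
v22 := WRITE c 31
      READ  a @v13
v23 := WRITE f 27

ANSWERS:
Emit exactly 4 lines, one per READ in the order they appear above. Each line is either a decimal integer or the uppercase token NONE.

v1: WRITE b=45  (b history now [(1, 45)])
READ d @v1: history=[] -> no version <= 1 -> NONE
v2: WRITE c=39  (c history now [(2, 39)])
v3: WRITE c=25  (c history now [(2, 39), (3, 25)])
v4: WRITE f=77  (f history now [(4, 77)])
READ f @v4: history=[(4, 77)] -> pick v4 -> 77
v5: WRITE d=58  (d history now [(5, 58)])
v6: WRITE d=49  (d history now [(5, 58), (6, 49)])
v7: WRITE d=47  (d history now [(5, 58), (6, 49), (7, 47)])
v8: WRITE a=58  (a history now [(8, 58)])
v9: WRITE f=21  (f history now [(4, 77), (9, 21)])
v10: WRITE d=32  (d history now [(5, 58), (6, 49), (7, 47), (10, 32)])
READ f @v8: history=[(4, 77), (9, 21)] -> pick v4 -> 77
v11: WRITE b=47  (b history now [(1, 45), (11, 47)])
v12: WRITE e=67  (e history now [(12, 67)])
v13: WRITE b=65  (b history now [(1, 45), (11, 47), (13, 65)])
v14: WRITE a=65  (a history now [(8, 58), (14, 65)])
v15: WRITE c=73  (c history now [(2, 39), (3, 25), (15, 73)])
v16: WRITE d=7  (d history now [(5, 58), (6, 49), (7, 47), (10, 32), (16, 7)])
v17: WRITE d=48  (d history now [(5, 58), (6, 49), (7, 47), (10, 32), (16, 7), (17, 48)])
v18: WRITE a=8  (a history now [(8, 58), (14, 65), (18, 8)])
v19: WRITE b=5  (b history now [(1, 45), (11, 47), (13, 65), (19, 5)])
v20: WRITE b=2  (b history now [(1, 45), (11, 47), (13, 65), (19, 5), (20, 2)])
v21: WRITE d=61  (d history now [(5, 58), (6, 49), (7, 47), (10, 32), (16, 7), (17, 48), (21, 61)])
v22: WRITE c=31  (c history now [(2, 39), (3, 25), (15, 73), (22, 31)])
READ a @v13: history=[(8, 58), (14, 65), (18, 8)] -> pick v8 -> 58
v23: WRITE f=27  (f history now [(4, 77), (9, 21), (23, 27)])

Answer: NONE
77
77
58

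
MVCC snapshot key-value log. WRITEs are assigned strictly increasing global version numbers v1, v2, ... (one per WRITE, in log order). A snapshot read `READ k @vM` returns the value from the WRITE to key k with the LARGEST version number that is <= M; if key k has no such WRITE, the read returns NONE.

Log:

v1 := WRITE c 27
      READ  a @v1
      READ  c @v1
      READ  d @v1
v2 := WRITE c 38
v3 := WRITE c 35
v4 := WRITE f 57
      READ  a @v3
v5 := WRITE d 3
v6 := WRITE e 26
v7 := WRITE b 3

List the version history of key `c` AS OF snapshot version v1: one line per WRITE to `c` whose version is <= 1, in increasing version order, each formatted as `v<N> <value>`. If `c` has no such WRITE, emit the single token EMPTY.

Scan writes for key=c with version <= 1:
  v1 WRITE c 27 -> keep
  v2 WRITE c 38 -> drop (> snap)
  v3 WRITE c 35 -> drop (> snap)
  v4 WRITE f 57 -> skip
  v5 WRITE d 3 -> skip
  v6 WRITE e 26 -> skip
  v7 WRITE b 3 -> skip
Collected: [(1, 27)]

Answer: v1 27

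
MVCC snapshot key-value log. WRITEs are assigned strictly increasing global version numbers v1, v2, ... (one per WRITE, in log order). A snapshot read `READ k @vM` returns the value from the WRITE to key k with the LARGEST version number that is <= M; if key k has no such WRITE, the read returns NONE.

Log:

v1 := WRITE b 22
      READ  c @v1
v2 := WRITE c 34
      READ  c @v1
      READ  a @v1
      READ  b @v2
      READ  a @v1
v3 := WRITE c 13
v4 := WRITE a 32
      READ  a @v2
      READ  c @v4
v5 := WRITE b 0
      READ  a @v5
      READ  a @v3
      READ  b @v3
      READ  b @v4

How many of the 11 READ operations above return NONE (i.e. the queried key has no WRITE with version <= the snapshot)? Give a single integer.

v1: WRITE b=22  (b history now [(1, 22)])
READ c @v1: history=[] -> no version <= 1 -> NONE
v2: WRITE c=34  (c history now [(2, 34)])
READ c @v1: history=[(2, 34)] -> no version <= 1 -> NONE
READ a @v1: history=[] -> no version <= 1 -> NONE
READ b @v2: history=[(1, 22)] -> pick v1 -> 22
READ a @v1: history=[] -> no version <= 1 -> NONE
v3: WRITE c=13  (c history now [(2, 34), (3, 13)])
v4: WRITE a=32  (a history now [(4, 32)])
READ a @v2: history=[(4, 32)] -> no version <= 2 -> NONE
READ c @v4: history=[(2, 34), (3, 13)] -> pick v3 -> 13
v5: WRITE b=0  (b history now [(1, 22), (5, 0)])
READ a @v5: history=[(4, 32)] -> pick v4 -> 32
READ a @v3: history=[(4, 32)] -> no version <= 3 -> NONE
READ b @v3: history=[(1, 22), (5, 0)] -> pick v1 -> 22
READ b @v4: history=[(1, 22), (5, 0)] -> pick v1 -> 22
Read results in order: ['NONE', 'NONE', 'NONE', '22', 'NONE', 'NONE', '13', '32', 'NONE', '22', '22']
NONE count = 6

Answer: 6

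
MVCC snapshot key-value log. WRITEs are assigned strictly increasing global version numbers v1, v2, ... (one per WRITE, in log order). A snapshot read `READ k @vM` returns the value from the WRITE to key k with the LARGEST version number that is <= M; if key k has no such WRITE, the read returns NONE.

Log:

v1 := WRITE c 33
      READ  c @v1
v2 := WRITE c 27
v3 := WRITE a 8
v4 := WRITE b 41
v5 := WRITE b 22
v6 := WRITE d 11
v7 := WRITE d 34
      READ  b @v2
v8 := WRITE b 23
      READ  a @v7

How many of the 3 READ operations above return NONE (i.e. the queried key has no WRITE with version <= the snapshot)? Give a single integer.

Answer: 1

Derivation:
v1: WRITE c=33  (c history now [(1, 33)])
READ c @v1: history=[(1, 33)] -> pick v1 -> 33
v2: WRITE c=27  (c history now [(1, 33), (2, 27)])
v3: WRITE a=8  (a history now [(3, 8)])
v4: WRITE b=41  (b history now [(4, 41)])
v5: WRITE b=22  (b history now [(4, 41), (5, 22)])
v6: WRITE d=11  (d history now [(6, 11)])
v7: WRITE d=34  (d history now [(6, 11), (7, 34)])
READ b @v2: history=[(4, 41), (5, 22)] -> no version <= 2 -> NONE
v8: WRITE b=23  (b history now [(4, 41), (5, 22), (8, 23)])
READ a @v7: history=[(3, 8)] -> pick v3 -> 8
Read results in order: ['33', 'NONE', '8']
NONE count = 1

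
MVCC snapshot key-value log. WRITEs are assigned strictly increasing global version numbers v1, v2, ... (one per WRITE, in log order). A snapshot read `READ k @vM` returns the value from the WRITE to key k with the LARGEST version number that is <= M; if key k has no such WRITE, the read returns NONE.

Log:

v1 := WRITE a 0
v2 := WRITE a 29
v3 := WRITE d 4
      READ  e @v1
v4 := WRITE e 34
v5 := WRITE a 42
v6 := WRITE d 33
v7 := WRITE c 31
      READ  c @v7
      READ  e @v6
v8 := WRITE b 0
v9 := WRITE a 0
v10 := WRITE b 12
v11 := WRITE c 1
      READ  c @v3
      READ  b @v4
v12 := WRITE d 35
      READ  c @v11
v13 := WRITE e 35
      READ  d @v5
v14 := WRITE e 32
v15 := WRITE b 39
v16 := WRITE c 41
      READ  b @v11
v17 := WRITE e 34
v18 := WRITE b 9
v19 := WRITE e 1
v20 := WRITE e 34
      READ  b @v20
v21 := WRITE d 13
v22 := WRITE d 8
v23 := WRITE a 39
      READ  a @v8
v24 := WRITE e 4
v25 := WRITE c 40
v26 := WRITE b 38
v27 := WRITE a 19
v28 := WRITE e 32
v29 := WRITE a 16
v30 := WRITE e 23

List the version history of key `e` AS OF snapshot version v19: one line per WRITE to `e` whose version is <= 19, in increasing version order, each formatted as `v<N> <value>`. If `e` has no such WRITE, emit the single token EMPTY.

Scan writes for key=e with version <= 19:
  v1 WRITE a 0 -> skip
  v2 WRITE a 29 -> skip
  v3 WRITE d 4 -> skip
  v4 WRITE e 34 -> keep
  v5 WRITE a 42 -> skip
  v6 WRITE d 33 -> skip
  v7 WRITE c 31 -> skip
  v8 WRITE b 0 -> skip
  v9 WRITE a 0 -> skip
  v10 WRITE b 12 -> skip
  v11 WRITE c 1 -> skip
  v12 WRITE d 35 -> skip
  v13 WRITE e 35 -> keep
  v14 WRITE e 32 -> keep
  v15 WRITE b 39 -> skip
  v16 WRITE c 41 -> skip
  v17 WRITE e 34 -> keep
  v18 WRITE b 9 -> skip
  v19 WRITE e 1 -> keep
  v20 WRITE e 34 -> drop (> snap)
  v21 WRITE d 13 -> skip
  v22 WRITE d 8 -> skip
  v23 WRITE a 39 -> skip
  v24 WRITE e 4 -> drop (> snap)
  v25 WRITE c 40 -> skip
  v26 WRITE b 38 -> skip
  v27 WRITE a 19 -> skip
  v28 WRITE e 32 -> drop (> snap)
  v29 WRITE a 16 -> skip
  v30 WRITE e 23 -> drop (> snap)
Collected: [(4, 34), (13, 35), (14, 32), (17, 34), (19, 1)]

Answer: v4 34
v13 35
v14 32
v17 34
v19 1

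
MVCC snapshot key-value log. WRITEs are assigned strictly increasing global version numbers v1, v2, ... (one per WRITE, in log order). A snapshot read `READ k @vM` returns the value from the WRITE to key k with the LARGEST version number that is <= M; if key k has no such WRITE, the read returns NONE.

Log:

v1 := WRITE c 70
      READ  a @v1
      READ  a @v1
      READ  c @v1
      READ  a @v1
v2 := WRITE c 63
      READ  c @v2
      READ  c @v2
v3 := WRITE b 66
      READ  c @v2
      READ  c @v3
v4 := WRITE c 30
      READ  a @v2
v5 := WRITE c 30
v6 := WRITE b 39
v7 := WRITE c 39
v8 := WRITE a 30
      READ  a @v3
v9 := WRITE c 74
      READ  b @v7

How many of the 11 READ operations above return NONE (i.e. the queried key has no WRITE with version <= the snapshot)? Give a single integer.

v1: WRITE c=70  (c history now [(1, 70)])
READ a @v1: history=[] -> no version <= 1 -> NONE
READ a @v1: history=[] -> no version <= 1 -> NONE
READ c @v1: history=[(1, 70)] -> pick v1 -> 70
READ a @v1: history=[] -> no version <= 1 -> NONE
v2: WRITE c=63  (c history now [(1, 70), (2, 63)])
READ c @v2: history=[(1, 70), (2, 63)] -> pick v2 -> 63
READ c @v2: history=[(1, 70), (2, 63)] -> pick v2 -> 63
v3: WRITE b=66  (b history now [(3, 66)])
READ c @v2: history=[(1, 70), (2, 63)] -> pick v2 -> 63
READ c @v3: history=[(1, 70), (2, 63)] -> pick v2 -> 63
v4: WRITE c=30  (c history now [(1, 70), (2, 63), (4, 30)])
READ a @v2: history=[] -> no version <= 2 -> NONE
v5: WRITE c=30  (c history now [(1, 70), (2, 63), (4, 30), (5, 30)])
v6: WRITE b=39  (b history now [(3, 66), (6, 39)])
v7: WRITE c=39  (c history now [(1, 70), (2, 63), (4, 30), (5, 30), (7, 39)])
v8: WRITE a=30  (a history now [(8, 30)])
READ a @v3: history=[(8, 30)] -> no version <= 3 -> NONE
v9: WRITE c=74  (c history now [(1, 70), (2, 63), (4, 30), (5, 30), (7, 39), (9, 74)])
READ b @v7: history=[(3, 66), (6, 39)] -> pick v6 -> 39
Read results in order: ['NONE', 'NONE', '70', 'NONE', '63', '63', '63', '63', 'NONE', 'NONE', '39']
NONE count = 5

Answer: 5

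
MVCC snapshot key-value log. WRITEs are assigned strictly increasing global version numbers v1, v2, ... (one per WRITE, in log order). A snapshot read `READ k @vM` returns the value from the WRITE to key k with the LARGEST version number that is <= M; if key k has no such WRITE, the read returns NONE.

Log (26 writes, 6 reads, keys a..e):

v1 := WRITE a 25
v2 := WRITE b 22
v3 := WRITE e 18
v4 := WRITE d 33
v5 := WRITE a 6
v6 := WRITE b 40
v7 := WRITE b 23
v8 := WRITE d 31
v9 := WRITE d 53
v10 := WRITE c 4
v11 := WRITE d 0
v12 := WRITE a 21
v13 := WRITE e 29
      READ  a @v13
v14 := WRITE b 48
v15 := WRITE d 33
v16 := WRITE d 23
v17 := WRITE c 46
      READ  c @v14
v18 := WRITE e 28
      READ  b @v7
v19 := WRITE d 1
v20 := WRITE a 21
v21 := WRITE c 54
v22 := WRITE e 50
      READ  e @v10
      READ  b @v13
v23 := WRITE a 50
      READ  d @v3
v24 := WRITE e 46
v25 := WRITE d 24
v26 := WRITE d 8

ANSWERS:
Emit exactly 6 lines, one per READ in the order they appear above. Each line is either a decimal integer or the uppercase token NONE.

v1: WRITE a=25  (a history now [(1, 25)])
v2: WRITE b=22  (b history now [(2, 22)])
v3: WRITE e=18  (e history now [(3, 18)])
v4: WRITE d=33  (d history now [(4, 33)])
v5: WRITE a=6  (a history now [(1, 25), (5, 6)])
v6: WRITE b=40  (b history now [(2, 22), (6, 40)])
v7: WRITE b=23  (b history now [(2, 22), (6, 40), (7, 23)])
v8: WRITE d=31  (d history now [(4, 33), (8, 31)])
v9: WRITE d=53  (d history now [(4, 33), (8, 31), (9, 53)])
v10: WRITE c=4  (c history now [(10, 4)])
v11: WRITE d=0  (d history now [(4, 33), (8, 31), (9, 53), (11, 0)])
v12: WRITE a=21  (a history now [(1, 25), (5, 6), (12, 21)])
v13: WRITE e=29  (e history now [(3, 18), (13, 29)])
READ a @v13: history=[(1, 25), (5, 6), (12, 21)] -> pick v12 -> 21
v14: WRITE b=48  (b history now [(2, 22), (6, 40), (7, 23), (14, 48)])
v15: WRITE d=33  (d history now [(4, 33), (8, 31), (9, 53), (11, 0), (15, 33)])
v16: WRITE d=23  (d history now [(4, 33), (8, 31), (9, 53), (11, 0), (15, 33), (16, 23)])
v17: WRITE c=46  (c history now [(10, 4), (17, 46)])
READ c @v14: history=[(10, 4), (17, 46)] -> pick v10 -> 4
v18: WRITE e=28  (e history now [(3, 18), (13, 29), (18, 28)])
READ b @v7: history=[(2, 22), (6, 40), (7, 23), (14, 48)] -> pick v7 -> 23
v19: WRITE d=1  (d history now [(4, 33), (8, 31), (9, 53), (11, 0), (15, 33), (16, 23), (19, 1)])
v20: WRITE a=21  (a history now [(1, 25), (5, 6), (12, 21), (20, 21)])
v21: WRITE c=54  (c history now [(10, 4), (17, 46), (21, 54)])
v22: WRITE e=50  (e history now [(3, 18), (13, 29), (18, 28), (22, 50)])
READ e @v10: history=[(3, 18), (13, 29), (18, 28), (22, 50)] -> pick v3 -> 18
READ b @v13: history=[(2, 22), (6, 40), (7, 23), (14, 48)] -> pick v7 -> 23
v23: WRITE a=50  (a history now [(1, 25), (5, 6), (12, 21), (20, 21), (23, 50)])
READ d @v3: history=[(4, 33), (8, 31), (9, 53), (11, 0), (15, 33), (16, 23), (19, 1)] -> no version <= 3 -> NONE
v24: WRITE e=46  (e history now [(3, 18), (13, 29), (18, 28), (22, 50), (24, 46)])
v25: WRITE d=24  (d history now [(4, 33), (8, 31), (9, 53), (11, 0), (15, 33), (16, 23), (19, 1), (25, 24)])
v26: WRITE d=8  (d history now [(4, 33), (8, 31), (9, 53), (11, 0), (15, 33), (16, 23), (19, 1), (25, 24), (26, 8)])

Answer: 21
4
23
18
23
NONE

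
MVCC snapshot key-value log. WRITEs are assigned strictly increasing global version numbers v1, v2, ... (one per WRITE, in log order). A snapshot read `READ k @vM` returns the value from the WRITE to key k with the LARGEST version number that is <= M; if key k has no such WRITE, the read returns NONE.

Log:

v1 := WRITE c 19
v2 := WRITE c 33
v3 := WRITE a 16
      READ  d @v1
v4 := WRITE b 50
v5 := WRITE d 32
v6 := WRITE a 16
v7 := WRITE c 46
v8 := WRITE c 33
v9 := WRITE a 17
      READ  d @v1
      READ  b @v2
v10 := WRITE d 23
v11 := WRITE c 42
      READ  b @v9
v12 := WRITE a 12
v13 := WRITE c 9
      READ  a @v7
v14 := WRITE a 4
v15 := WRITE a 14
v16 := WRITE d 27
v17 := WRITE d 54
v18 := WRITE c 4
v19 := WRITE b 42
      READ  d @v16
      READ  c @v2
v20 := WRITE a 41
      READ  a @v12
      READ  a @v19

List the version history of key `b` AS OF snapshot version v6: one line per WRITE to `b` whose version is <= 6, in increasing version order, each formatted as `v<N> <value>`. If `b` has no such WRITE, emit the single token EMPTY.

Answer: v4 50

Derivation:
Scan writes for key=b with version <= 6:
  v1 WRITE c 19 -> skip
  v2 WRITE c 33 -> skip
  v3 WRITE a 16 -> skip
  v4 WRITE b 50 -> keep
  v5 WRITE d 32 -> skip
  v6 WRITE a 16 -> skip
  v7 WRITE c 46 -> skip
  v8 WRITE c 33 -> skip
  v9 WRITE a 17 -> skip
  v10 WRITE d 23 -> skip
  v11 WRITE c 42 -> skip
  v12 WRITE a 12 -> skip
  v13 WRITE c 9 -> skip
  v14 WRITE a 4 -> skip
  v15 WRITE a 14 -> skip
  v16 WRITE d 27 -> skip
  v17 WRITE d 54 -> skip
  v18 WRITE c 4 -> skip
  v19 WRITE b 42 -> drop (> snap)
  v20 WRITE a 41 -> skip
Collected: [(4, 50)]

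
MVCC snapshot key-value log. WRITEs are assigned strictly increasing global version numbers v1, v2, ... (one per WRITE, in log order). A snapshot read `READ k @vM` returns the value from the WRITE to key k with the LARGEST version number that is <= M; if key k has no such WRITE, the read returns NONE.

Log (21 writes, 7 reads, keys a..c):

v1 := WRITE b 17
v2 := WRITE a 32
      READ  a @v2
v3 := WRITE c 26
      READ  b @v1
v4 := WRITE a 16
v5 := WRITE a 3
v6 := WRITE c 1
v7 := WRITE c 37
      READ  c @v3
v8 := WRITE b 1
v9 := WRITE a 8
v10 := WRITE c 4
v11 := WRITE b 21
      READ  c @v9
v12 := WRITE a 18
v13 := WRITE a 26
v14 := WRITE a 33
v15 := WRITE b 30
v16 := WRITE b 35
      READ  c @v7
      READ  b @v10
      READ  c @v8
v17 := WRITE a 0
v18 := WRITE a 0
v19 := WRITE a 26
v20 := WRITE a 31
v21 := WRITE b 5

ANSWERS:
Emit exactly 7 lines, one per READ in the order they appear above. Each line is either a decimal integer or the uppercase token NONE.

Answer: 32
17
26
37
37
1
37

Derivation:
v1: WRITE b=17  (b history now [(1, 17)])
v2: WRITE a=32  (a history now [(2, 32)])
READ a @v2: history=[(2, 32)] -> pick v2 -> 32
v3: WRITE c=26  (c history now [(3, 26)])
READ b @v1: history=[(1, 17)] -> pick v1 -> 17
v4: WRITE a=16  (a history now [(2, 32), (4, 16)])
v5: WRITE a=3  (a history now [(2, 32), (4, 16), (5, 3)])
v6: WRITE c=1  (c history now [(3, 26), (6, 1)])
v7: WRITE c=37  (c history now [(3, 26), (6, 1), (7, 37)])
READ c @v3: history=[(3, 26), (6, 1), (7, 37)] -> pick v3 -> 26
v8: WRITE b=1  (b history now [(1, 17), (8, 1)])
v9: WRITE a=8  (a history now [(2, 32), (4, 16), (5, 3), (9, 8)])
v10: WRITE c=4  (c history now [(3, 26), (6, 1), (7, 37), (10, 4)])
v11: WRITE b=21  (b history now [(1, 17), (8, 1), (11, 21)])
READ c @v9: history=[(3, 26), (6, 1), (7, 37), (10, 4)] -> pick v7 -> 37
v12: WRITE a=18  (a history now [(2, 32), (4, 16), (5, 3), (9, 8), (12, 18)])
v13: WRITE a=26  (a history now [(2, 32), (4, 16), (5, 3), (9, 8), (12, 18), (13, 26)])
v14: WRITE a=33  (a history now [(2, 32), (4, 16), (5, 3), (9, 8), (12, 18), (13, 26), (14, 33)])
v15: WRITE b=30  (b history now [(1, 17), (8, 1), (11, 21), (15, 30)])
v16: WRITE b=35  (b history now [(1, 17), (8, 1), (11, 21), (15, 30), (16, 35)])
READ c @v7: history=[(3, 26), (6, 1), (7, 37), (10, 4)] -> pick v7 -> 37
READ b @v10: history=[(1, 17), (8, 1), (11, 21), (15, 30), (16, 35)] -> pick v8 -> 1
READ c @v8: history=[(3, 26), (6, 1), (7, 37), (10, 4)] -> pick v7 -> 37
v17: WRITE a=0  (a history now [(2, 32), (4, 16), (5, 3), (9, 8), (12, 18), (13, 26), (14, 33), (17, 0)])
v18: WRITE a=0  (a history now [(2, 32), (4, 16), (5, 3), (9, 8), (12, 18), (13, 26), (14, 33), (17, 0), (18, 0)])
v19: WRITE a=26  (a history now [(2, 32), (4, 16), (5, 3), (9, 8), (12, 18), (13, 26), (14, 33), (17, 0), (18, 0), (19, 26)])
v20: WRITE a=31  (a history now [(2, 32), (4, 16), (5, 3), (9, 8), (12, 18), (13, 26), (14, 33), (17, 0), (18, 0), (19, 26), (20, 31)])
v21: WRITE b=5  (b history now [(1, 17), (8, 1), (11, 21), (15, 30), (16, 35), (21, 5)])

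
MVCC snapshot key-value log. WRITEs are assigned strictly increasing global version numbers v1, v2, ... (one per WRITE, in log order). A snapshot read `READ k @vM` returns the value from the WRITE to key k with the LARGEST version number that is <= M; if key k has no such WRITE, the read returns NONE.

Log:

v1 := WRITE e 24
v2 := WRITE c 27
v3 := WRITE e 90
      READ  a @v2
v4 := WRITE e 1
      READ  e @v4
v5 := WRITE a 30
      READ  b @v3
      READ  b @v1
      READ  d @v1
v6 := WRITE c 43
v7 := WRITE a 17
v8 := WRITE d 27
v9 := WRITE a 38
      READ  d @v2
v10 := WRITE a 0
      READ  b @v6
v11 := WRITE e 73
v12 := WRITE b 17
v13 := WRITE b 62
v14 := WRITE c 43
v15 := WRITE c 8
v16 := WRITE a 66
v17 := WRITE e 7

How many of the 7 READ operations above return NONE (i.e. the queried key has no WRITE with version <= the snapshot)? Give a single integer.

Answer: 6

Derivation:
v1: WRITE e=24  (e history now [(1, 24)])
v2: WRITE c=27  (c history now [(2, 27)])
v3: WRITE e=90  (e history now [(1, 24), (3, 90)])
READ a @v2: history=[] -> no version <= 2 -> NONE
v4: WRITE e=1  (e history now [(1, 24), (3, 90), (4, 1)])
READ e @v4: history=[(1, 24), (3, 90), (4, 1)] -> pick v4 -> 1
v5: WRITE a=30  (a history now [(5, 30)])
READ b @v3: history=[] -> no version <= 3 -> NONE
READ b @v1: history=[] -> no version <= 1 -> NONE
READ d @v1: history=[] -> no version <= 1 -> NONE
v6: WRITE c=43  (c history now [(2, 27), (6, 43)])
v7: WRITE a=17  (a history now [(5, 30), (7, 17)])
v8: WRITE d=27  (d history now [(8, 27)])
v9: WRITE a=38  (a history now [(5, 30), (7, 17), (9, 38)])
READ d @v2: history=[(8, 27)] -> no version <= 2 -> NONE
v10: WRITE a=0  (a history now [(5, 30), (7, 17), (9, 38), (10, 0)])
READ b @v6: history=[] -> no version <= 6 -> NONE
v11: WRITE e=73  (e history now [(1, 24), (3, 90), (4, 1), (11, 73)])
v12: WRITE b=17  (b history now [(12, 17)])
v13: WRITE b=62  (b history now [(12, 17), (13, 62)])
v14: WRITE c=43  (c history now [(2, 27), (6, 43), (14, 43)])
v15: WRITE c=8  (c history now [(2, 27), (6, 43), (14, 43), (15, 8)])
v16: WRITE a=66  (a history now [(5, 30), (7, 17), (9, 38), (10, 0), (16, 66)])
v17: WRITE e=7  (e history now [(1, 24), (3, 90), (4, 1), (11, 73), (17, 7)])
Read results in order: ['NONE', '1', 'NONE', 'NONE', 'NONE', 'NONE', 'NONE']
NONE count = 6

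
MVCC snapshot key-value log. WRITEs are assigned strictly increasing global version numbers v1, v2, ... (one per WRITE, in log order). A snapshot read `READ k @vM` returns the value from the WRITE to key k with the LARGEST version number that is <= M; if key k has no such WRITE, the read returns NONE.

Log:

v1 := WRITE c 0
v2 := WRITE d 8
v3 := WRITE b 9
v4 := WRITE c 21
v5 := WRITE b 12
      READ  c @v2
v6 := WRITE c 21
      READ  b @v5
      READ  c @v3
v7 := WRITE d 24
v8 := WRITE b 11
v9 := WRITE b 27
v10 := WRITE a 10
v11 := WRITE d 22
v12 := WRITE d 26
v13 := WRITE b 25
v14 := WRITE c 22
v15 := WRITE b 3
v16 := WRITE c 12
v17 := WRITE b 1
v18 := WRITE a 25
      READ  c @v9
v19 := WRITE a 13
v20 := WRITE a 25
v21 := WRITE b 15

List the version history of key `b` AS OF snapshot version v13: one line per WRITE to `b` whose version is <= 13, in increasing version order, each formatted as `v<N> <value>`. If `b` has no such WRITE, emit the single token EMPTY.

Scan writes for key=b with version <= 13:
  v1 WRITE c 0 -> skip
  v2 WRITE d 8 -> skip
  v3 WRITE b 9 -> keep
  v4 WRITE c 21 -> skip
  v5 WRITE b 12 -> keep
  v6 WRITE c 21 -> skip
  v7 WRITE d 24 -> skip
  v8 WRITE b 11 -> keep
  v9 WRITE b 27 -> keep
  v10 WRITE a 10 -> skip
  v11 WRITE d 22 -> skip
  v12 WRITE d 26 -> skip
  v13 WRITE b 25 -> keep
  v14 WRITE c 22 -> skip
  v15 WRITE b 3 -> drop (> snap)
  v16 WRITE c 12 -> skip
  v17 WRITE b 1 -> drop (> snap)
  v18 WRITE a 25 -> skip
  v19 WRITE a 13 -> skip
  v20 WRITE a 25 -> skip
  v21 WRITE b 15 -> drop (> snap)
Collected: [(3, 9), (5, 12), (8, 11), (9, 27), (13, 25)]

Answer: v3 9
v5 12
v8 11
v9 27
v13 25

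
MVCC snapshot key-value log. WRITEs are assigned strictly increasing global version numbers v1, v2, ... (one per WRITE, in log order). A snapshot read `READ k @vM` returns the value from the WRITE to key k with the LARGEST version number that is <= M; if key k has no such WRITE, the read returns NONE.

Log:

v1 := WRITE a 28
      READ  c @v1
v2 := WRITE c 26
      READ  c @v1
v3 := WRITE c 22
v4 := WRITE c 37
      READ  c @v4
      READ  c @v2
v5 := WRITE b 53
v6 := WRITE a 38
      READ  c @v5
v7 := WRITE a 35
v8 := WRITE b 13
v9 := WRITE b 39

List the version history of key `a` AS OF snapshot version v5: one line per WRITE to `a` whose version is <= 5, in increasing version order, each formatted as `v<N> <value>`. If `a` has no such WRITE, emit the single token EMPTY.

Answer: v1 28

Derivation:
Scan writes for key=a with version <= 5:
  v1 WRITE a 28 -> keep
  v2 WRITE c 26 -> skip
  v3 WRITE c 22 -> skip
  v4 WRITE c 37 -> skip
  v5 WRITE b 53 -> skip
  v6 WRITE a 38 -> drop (> snap)
  v7 WRITE a 35 -> drop (> snap)
  v8 WRITE b 13 -> skip
  v9 WRITE b 39 -> skip
Collected: [(1, 28)]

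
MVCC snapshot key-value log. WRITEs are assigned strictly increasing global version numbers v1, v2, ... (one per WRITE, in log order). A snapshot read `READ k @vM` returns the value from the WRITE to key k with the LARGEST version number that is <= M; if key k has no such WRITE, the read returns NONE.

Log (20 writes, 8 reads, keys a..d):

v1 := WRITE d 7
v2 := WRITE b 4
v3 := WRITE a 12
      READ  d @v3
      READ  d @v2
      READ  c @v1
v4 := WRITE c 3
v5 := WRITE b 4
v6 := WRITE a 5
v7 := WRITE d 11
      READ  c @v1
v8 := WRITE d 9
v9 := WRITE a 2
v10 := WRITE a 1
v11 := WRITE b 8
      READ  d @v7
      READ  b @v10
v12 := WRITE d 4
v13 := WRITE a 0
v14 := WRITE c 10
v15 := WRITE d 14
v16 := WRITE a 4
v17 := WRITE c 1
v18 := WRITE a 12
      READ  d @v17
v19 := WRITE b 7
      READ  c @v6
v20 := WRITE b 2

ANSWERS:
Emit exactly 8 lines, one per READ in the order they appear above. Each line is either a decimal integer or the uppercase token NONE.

Answer: 7
7
NONE
NONE
11
4
14
3

Derivation:
v1: WRITE d=7  (d history now [(1, 7)])
v2: WRITE b=4  (b history now [(2, 4)])
v3: WRITE a=12  (a history now [(3, 12)])
READ d @v3: history=[(1, 7)] -> pick v1 -> 7
READ d @v2: history=[(1, 7)] -> pick v1 -> 7
READ c @v1: history=[] -> no version <= 1 -> NONE
v4: WRITE c=3  (c history now [(4, 3)])
v5: WRITE b=4  (b history now [(2, 4), (5, 4)])
v6: WRITE a=5  (a history now [(3, 12), (6, 5)])
v7: WRITE d=11  (d history now [(1, 7), (7, 11)])
READ c @v1: history=[(4, 3)] -> no version <= 1 -> NONE
v8: WRITE d=9  (d history now [(1, 7), (7, 11), (8, 9)])
v9: WRITE a=2  (a history now [(3, 12), (6, 5), (9, 2)])
v10: WRITE a=1  (a history now [(3, 12), (6, 5), (9, 2), (10, 1)])
v11: WRITE b=8  (b history now [(2, 4), (5, 4), (11, 8)])
READ d @v7: history=[(1, 7), (7, 11), (8, 9)] -> pick v7 -> 11
READ b @v10: history=[(2, 4), (5, 4), (11, 8)] -> pick v5 -> 4
v12: WRITE d=4  (d history now [(1, 7), (7, 11), (8, 9), (12, 4)])
v13: WRITE a=0  (a history now [(3, 12), (6, 5), (9, 2), (10, 1), (13, 0)])
v14: WRITE c=10  (c history now [(4, 3), (14, 10)])
v15: WRITE d=14  (d history now [(1, 7), (7, 11), (8, 9), (12, 4), (15, 14)])
v16: WRITE a=4  (a history now [(3, 12), (6, 5), (9, 2), (10, 1), (13, 0), (16, 4)])
v17: WRITE c=1  (c history now [(4, 3), (14, 10), (17, 1)])
v18: WRITE a=12  (a history now [(3, 12), (6, 5), (9, 2), (10, 1), (13, 0), (16, 4), (18, 12)])
READ d @v17: history=[(1, 7), (7, 11), (8, 9), (12, 4), (15, 14)] -> pick v15 -> 14
v19: WRITE b=7  (b history now [(2, 4), (5, 4), (11, 8), (19, 7)])
READ c @v6: history=[(4, 3), (14, 10), (17, 1)] -> pick v4 -> 3
v20: WRITE b=2  (b history now [(2, 4), (5, 4), (11, 8), (19, 7), (20, 2)])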